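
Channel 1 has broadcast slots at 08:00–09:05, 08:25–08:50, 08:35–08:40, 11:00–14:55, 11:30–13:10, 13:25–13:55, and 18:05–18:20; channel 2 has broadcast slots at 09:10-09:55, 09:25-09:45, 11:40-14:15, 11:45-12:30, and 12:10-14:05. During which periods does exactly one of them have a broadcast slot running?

First set merges to 08:00–09:05, 11:00–14:55, 18:05–18:20.
Second set merges to 09:10–09:55, 11:40–14:15.
A but not B: 08:00–09:05, 11:00–11:40, 14:15–14:55, 18:05–18:20.
B but not A: 09:10–09:55.
Combining gives A △ B.

08:00–09:05, 09:10–09:55, 11:00–11:40, 14:15–14:55, 18:05–18:20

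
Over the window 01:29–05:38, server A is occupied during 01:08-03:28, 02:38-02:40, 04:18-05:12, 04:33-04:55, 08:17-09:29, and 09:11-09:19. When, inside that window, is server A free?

The merged coverage is 01:08-03:28, 04:18-05:12, 08:17-09:29.
Uncovered inside 01:29-05:38: 03:28-04:18, 05:12-05:38.

03:28-04:18, 05:12-05:38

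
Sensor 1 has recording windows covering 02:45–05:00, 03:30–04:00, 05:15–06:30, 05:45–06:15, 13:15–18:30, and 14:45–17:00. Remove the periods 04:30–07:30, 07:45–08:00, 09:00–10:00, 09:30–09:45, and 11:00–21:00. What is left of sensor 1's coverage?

02:45–04:30

A, merged: 02:45–05:00, 05:15–06:30, 13:15–18:30.
B, merged: 04:30–07:30, 07:45–08:00, 09:00–10:00, 11:00–21:00.
02:45–05:00 minus B → 02:45–04:30.
05:15–06:30: fully covered by B → removed.
13:15–18:30: fully covered by B → removed.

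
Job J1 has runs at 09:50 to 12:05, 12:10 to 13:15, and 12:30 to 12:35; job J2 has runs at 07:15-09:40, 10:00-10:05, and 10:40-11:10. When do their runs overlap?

Merge the first list: 09:50–12:05, 12:10–13:15.
09:50–12:05 overlaps B on 10:00–10:05, 10:40–11:10.
12:10–13:15 falls entirely outside B.

10:00–10:05, 10:40–11:10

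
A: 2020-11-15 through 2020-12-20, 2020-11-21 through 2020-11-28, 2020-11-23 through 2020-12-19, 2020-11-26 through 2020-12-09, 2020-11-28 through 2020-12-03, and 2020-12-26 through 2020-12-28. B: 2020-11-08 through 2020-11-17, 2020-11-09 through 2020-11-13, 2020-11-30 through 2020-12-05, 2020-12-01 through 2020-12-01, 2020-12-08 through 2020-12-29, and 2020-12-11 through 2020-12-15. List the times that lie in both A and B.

2020-11-15 through 2020-11-17, 2020-11-30 through 2020-12-05, 2020-12-08 through 2020-12-20, 2020-12-26 through 2020-12-28

First set merges to 2020-11-15 through 2020-12-20, 2020-12-26 through 2020-12-28.
Second set merges to 2020-11-08 through 2020-11-17, 2020-11-30 through 2020-12-05, 2020-12-08 through 2020-12-29.
2020-11-15 through 2020-12-20 meets the second set on 2020-11-15 through 2020-11-17, 2020-11-30 through 2020-12-05, 2020-12-08 through 2020-12-20.
2020-12-26 through 2020-12-28 meets the second set on 2020-12-26 through 2020-12-28.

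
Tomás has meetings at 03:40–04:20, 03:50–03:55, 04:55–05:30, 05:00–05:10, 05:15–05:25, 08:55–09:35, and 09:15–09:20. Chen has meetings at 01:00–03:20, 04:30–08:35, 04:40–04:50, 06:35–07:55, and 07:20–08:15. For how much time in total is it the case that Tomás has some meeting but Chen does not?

Merge the first list: 03:40–04:20, 04:55–05:30, 08:55–09:35.
Merge the second list: 01:00–03:20, 04:30–08:35.
A \ B = 03:40–04:20, 08:55–09:35.
Total: 40 min + 40 min = 1 h 20 min.

1 h 20 min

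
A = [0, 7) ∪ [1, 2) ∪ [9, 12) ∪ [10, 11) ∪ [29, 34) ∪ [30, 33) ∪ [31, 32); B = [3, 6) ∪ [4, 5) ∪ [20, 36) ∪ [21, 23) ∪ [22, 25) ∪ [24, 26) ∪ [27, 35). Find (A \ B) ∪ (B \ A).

[0, 3) ∪ [6, 7) ∪ [9, 12) ∪ [20, 29) ∪ [34, 36)

Merge the first list: [0, 7), [9, 12), [29, 34).
Merge the second list: [3, 6), [20, 36).
A but not B: [0, 3), [6, 7), [9, 12).
B but not A: [20, 29), [34, 36).
Combining gives A △ B.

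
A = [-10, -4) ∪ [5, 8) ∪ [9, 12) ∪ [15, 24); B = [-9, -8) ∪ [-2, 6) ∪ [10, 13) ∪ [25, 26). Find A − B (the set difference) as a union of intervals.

[-10, -4) minus B → [-10, -9), [-8, -4).
[5, 8) minus B → [6, 8).
[9, 12) minus B → [9, 10).
[15, 24): no B overlap → unchanged.

[-10, -9) ∪ [-8, -4) ∪ [6, 8) ∪ [9, 10) ∪ [15, 24)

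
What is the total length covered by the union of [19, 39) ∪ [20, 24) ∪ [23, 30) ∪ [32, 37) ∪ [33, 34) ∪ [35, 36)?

20

Merged: [19, 39).
Length: 20.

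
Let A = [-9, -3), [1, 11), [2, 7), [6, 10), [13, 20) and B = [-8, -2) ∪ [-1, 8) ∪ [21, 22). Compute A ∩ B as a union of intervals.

[-8, -3) ∪ [1, 8)

First set merges to [-9, -3), [1, 11), [13, 20).
[-9, -3) meets the second set on [-8, -3).
[1, 11) meets the second set on [1, 8).
[13, 20): no overlap with the second set.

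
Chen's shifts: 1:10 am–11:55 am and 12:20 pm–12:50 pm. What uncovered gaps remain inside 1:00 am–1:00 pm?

The merged coverage is 1:10 am-11:55 am, 12:20 pm-12:50 pm.
Complement within 1:00 am-1:00 pm: 1:00 am-1:10 am, 11:55 am-12:20 pm, 12:50 pm-1:00 pm.

1:00 am-1:10 am, 11:55 am-12:20 pm, 12:50 pm-1:00 pm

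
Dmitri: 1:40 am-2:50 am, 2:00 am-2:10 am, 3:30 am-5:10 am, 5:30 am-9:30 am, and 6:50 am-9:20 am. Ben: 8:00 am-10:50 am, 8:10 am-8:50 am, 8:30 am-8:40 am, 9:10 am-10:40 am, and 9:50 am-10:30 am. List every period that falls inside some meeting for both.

8:00 am-9:30 am

First set merges to 1:40 am-2:50 am, 3:30 am-5:10 am, 5:30 am-9:30 am.
Second set merges to 8:00 am-10:50 am.
1:40 am-2:50 am: no overlap with the second set.
3:30 am-5:10 am: no overlap with the second set.
5:30 am-9:30 am meets the second set on 8:00 am-9:30 am.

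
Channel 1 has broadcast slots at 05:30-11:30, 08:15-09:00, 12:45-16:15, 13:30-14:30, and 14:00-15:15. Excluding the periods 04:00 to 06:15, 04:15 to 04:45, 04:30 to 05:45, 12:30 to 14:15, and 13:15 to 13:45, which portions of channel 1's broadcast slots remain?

First set merges to 05:30–11:30, 12:45–16:15.
Second set merges to 04:00–06:15, 12:30–14:15.
05:30–11:30 minus B → 06:15–11:30.
12:45–16:15 minus B → 14:15–16:15.

06:15–11:30, 14:15–16:15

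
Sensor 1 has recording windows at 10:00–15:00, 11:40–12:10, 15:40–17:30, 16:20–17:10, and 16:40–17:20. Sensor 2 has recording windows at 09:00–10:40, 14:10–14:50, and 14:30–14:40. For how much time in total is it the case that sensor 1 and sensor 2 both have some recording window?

First set merges to 10:00–15:00, 15:40–17:30.
Second set merges to 09:00–10:40, 14:10–14:50.
A ∩ B = 10:00–10:40, 14:10–14:50.
Total: 40 min + 40 min = 1 h 20 min.

1 h 20 min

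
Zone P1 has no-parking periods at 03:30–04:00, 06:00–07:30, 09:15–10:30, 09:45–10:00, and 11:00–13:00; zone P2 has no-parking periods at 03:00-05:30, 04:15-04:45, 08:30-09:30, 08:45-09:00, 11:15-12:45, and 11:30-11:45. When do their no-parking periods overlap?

03:30–04:00, 09:15–09:30, 11:15–12:45

First set merges to 03:30–04:00, 06:00–07:30, 09:15–10:30, 11:00–13:00.
Second set merges to 03:00–05:30, 08:30–09:30, 11:15–12:45.
03:30–04:00 overlaps B on 03:30–04:00.
06:00–07:30 falls entirely outside B.
09:15–10:30 overlaps B on 09:15–09:30.
11:00–13:00 overlaps B on 11:15–12:45.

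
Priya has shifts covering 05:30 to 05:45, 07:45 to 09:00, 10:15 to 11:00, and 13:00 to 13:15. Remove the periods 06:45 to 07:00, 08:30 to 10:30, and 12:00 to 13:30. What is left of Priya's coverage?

05:30–05:45: nothing removed.
07:45–09:00 \ B = 07:45–08:30.
10:15–11:00 \ B = 10:30–11:00.
13:00–13:15: entirely removed.

05:30–05:45, 07:45–08:30, 10:30–11:00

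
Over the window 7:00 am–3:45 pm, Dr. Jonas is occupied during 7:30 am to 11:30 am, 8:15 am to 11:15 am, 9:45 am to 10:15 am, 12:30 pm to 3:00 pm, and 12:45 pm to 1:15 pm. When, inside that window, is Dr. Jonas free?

Covered (merged): 7:30 am-11:30 am, 12:30 pm-3:00 pm.
Gaps within 7:00 am-3:45 pm: 7:00 am-7:30 am, 11:30 am-12:30 pm, 3:00 pm-3:45 pm.

7:00 am-7:30 am, 11:30 am-12:30 pm, 3:00 pm-3:45 pm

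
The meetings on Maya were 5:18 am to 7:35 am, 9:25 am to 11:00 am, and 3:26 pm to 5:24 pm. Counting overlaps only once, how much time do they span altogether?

Merged: 5:18 am-7:35 am, 9:25 am-11:00 am, 3:26 pm-5:24 pm.
Lengths: 2 h 17 min + 1 h 35 min + 1 h 58 min = 5 h 50 min.

5 h 50 min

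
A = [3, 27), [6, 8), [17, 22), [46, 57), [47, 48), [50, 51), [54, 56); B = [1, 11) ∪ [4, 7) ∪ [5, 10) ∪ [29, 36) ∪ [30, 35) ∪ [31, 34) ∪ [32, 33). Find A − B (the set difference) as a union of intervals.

First set merges to [3, 27), [46, 57).
Second set merges to [1, 11), [29, 36).
[3, 27) with B removed leaves [11, 27).
[46, 57) is untouched.

[11, 27) ∪ [46, 57)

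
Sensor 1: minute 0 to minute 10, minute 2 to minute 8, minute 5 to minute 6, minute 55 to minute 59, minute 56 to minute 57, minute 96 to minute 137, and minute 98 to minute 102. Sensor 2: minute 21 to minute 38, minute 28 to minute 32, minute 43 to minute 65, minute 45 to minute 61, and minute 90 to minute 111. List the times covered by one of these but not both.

A, merged: minute 0 to minute 10, minute 55 to minute 59, minute 96 to minute 137.
B, merged: minute 21 to minute 38, minute 43 to minute 65, minute 90 to minute 111.
A \ B = minute 0 to minute 10, minute 111 to minute 137.
B \ A = minute 21 to minute 38, minute 43 to minute 55, minute 59 to minute 65, minute 90 to minute 96.
Union of the two gives the symmetric difference.

minute 0 to minute 10, minute 21 to minute 38, minute 43 to minute 55, minute 59 to minute 65, minute 90 to minute 96, minute 111 to minute 137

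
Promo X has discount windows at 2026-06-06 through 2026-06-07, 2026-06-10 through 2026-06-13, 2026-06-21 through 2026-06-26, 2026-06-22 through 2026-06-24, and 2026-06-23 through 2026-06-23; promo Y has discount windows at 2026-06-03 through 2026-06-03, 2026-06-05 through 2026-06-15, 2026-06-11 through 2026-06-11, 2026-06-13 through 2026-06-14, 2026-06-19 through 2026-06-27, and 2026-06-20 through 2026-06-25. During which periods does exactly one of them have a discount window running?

2026-06-03 through 2026-06-03, 2026-06-05 through 2026-06-05, 2026-06-08 through 2026-06-09, 2026-06-14 through 2026-06-15, 2026-06-19 through 2026-06-20, 2026-06-27 through 2026-06-27

Merge the first list: 2026-06-06 through 2026-06-07, 2026-06-10 through 2026-06-13, 2026-06-21 through 2026-06-26.
Merge the second list: 2026-06-03 through 2026-06-03, 2026-06-05 through 2026-06-15, 2026-06-19 through 2026-06-27.
Only in the first: none.
Only in the second: 2026-06-03 through 2026-06-03, 2026-06-05 through 2026-06-05, 2026-06-08 through 2026-06-09, 2026-06-14 through 2026-06-15, 2026-06-19 through 2026-06-20, 2026-06-27 through 2026-06-27.
Together these are the periods covered by exactly one.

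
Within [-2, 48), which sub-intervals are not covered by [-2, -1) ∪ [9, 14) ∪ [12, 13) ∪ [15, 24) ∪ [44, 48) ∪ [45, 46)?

Covered (merged): [-2, -1), [9, 14), [15, 24), [44, 48).
Gaps within [-2, 48): [-1, 9), [14, 15), [24, 44).

[-1, 9) ∪ [14, 15) ∪ [24, 44)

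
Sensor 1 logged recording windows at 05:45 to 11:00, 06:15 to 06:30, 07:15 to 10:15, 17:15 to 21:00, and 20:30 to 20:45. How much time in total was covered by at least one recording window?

9 h

Merged: 05:45-11:00, 17:15-21:00.
Lengths: 5 h 15 min + 3 h 45 min = 9 h.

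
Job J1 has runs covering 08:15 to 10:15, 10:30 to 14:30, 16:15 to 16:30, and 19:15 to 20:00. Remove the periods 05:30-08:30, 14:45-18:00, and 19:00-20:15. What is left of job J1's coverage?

08:15–10:15 minus B → 08:30–10:15.
10:30–14:30: no B overlap → unchanged.
16:15–16:30: fully covered by B → removed.
19:15–20:00: fully covered by B → removed.

08:30–10:15, 10:30–14:30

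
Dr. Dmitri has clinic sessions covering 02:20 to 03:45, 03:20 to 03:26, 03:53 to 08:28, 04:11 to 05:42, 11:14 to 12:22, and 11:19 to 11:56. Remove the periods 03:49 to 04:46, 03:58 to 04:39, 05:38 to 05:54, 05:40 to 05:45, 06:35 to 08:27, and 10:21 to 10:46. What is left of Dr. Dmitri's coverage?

A, merged: 02:20–03:45, 03:53–08:28, 11:14–12:22.
B, merged: 03:49–04:46, 05:38–05:54, 06:35–08:27, 10:21–10:46.
02:20–03:45: no B overlap → unchanged.
03:53–08:28 minus B → 04:46–05:38, 05:54–06:35, 08:27–08:28.
11:14–12:22: no B overlap → unchanged.

02:20–03:45, 04:46–05:38, 05:54–06:35, 08:27–08:28, 11:14–12:22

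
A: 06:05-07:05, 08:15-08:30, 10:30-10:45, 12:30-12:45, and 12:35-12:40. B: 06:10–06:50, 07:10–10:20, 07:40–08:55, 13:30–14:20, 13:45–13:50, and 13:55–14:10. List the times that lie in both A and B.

06:10-06:50, 08:15-08:30

A, merged: 06:05-07:05, 08:15-08:30, 10:30-10:45, 12:30-12:45.
B, merged: 06:10-06:50, 07:10-10:20, 13:30-14:20.
06:05-07:05 meets the second set on 06:10-06:50.
08:15-08:30 meets the second set on 08:15-08:30.
10:30-10:45: no overlap with the second set.
12:30-12:45: no overlap with the second set.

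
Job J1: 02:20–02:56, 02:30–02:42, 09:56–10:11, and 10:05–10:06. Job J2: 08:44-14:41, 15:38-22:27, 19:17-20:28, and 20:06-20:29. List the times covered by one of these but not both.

Merge the first list: 02:20–02:56, 09:56–10:11.
Merge the second list: 08:44–14:41, 15:38–22:27.
A but not B: 02:20–02:56.
B but not A: 08:44–09:56, 10:11–14:41, 15:38–22:27.
Combining gives A △ B.

02:20–02:56, 08:44–09:56, 10:11–14:41, 15:38–22:27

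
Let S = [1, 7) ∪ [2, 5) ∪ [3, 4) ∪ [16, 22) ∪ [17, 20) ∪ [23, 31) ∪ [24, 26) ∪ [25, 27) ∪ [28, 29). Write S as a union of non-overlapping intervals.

[1, 7) ∪ [16, 22) ∪ [23, 31)

[2, 5) overlaps/touches [1, 7) → extend to [1, 7).
[3, 4) overlaps/touches [1, 7) → extend to [1, 7).
[16, 22) is disjoint → start new block.
[17, 20) overlaps/touches [16, 22) → extend to [16, 22).
[23, 31) is disjoint → start new block.
[24, 26) overlaps/touches [23, 31) → extend to [23, 31).
[25, 27) overlaps/touches [23, 31) → extend to [23, 31).
[28, 29) overlaps/touches [23, 31) → extend to [23, 31).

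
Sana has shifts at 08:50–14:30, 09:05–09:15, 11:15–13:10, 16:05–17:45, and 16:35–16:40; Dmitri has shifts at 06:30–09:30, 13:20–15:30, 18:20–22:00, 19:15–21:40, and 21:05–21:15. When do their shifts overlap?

A, merged: 08:50-14:30, 16:05-17:45.
B, merged: 06:30-09:30, 13:20-15:30, 18:20-22:00.
08:50-14:30 meets the second set on 08:50-09:30, 13:20-14:30.
16:05-17:45: no overlap with the second set.

08:50-09:30, 13:20-14:30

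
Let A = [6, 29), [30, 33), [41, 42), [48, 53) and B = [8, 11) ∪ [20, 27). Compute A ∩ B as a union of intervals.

[6, 29) overlaps B on [8, 11), [20, 27).
[30, 33) falls entirely outside B.
[41, 42) falls entirely outside B.
[48, 53) falls entirely outside B.

[8, 11) ∪ [20, 27)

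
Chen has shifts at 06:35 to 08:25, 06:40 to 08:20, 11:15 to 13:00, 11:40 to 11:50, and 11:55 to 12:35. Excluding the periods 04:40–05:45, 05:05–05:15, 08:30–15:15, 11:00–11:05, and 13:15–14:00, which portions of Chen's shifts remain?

A, merged: 06:35-08:25, 11:15-13:00.
B, merged: 04:40-05:45, 08:30-15:15.
06:35-08:25: nothing removed.
11:15-13:00: entirely removed.

06:35-08:25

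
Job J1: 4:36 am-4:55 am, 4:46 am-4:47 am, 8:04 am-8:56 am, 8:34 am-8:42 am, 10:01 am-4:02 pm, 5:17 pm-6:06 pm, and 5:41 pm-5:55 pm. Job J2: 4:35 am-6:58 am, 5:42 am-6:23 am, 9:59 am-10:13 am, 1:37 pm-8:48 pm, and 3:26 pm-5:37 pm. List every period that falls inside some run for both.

A, merged: 4:36 am–4:55 am, 8:04 am–8:56 am, 10:01 am–4:02 pm, 5:17 pm–6:06 pm.
B, merged: 4:35 am–6:58 am, 9:59 am–10:13 am, 1:37 pm–8:48 pm.
4:36 am–4:55 am overlaps B on 4:36 am–4:55 am.
8:04 am–8:56 am falls entirely outside B.
10:01 am–4:02 pm overlaps B on 10:01 am–10:13 am, 1:37 pm–4:02 pm.
5:17 pm–6:06 pm overlaps B on 5:17 pm–6:06 pm.

4:36 am–4:55 am, 10:01 am–10:13 am, 1:37 pm–4:02 pm, 5:17 pm–6:06 pm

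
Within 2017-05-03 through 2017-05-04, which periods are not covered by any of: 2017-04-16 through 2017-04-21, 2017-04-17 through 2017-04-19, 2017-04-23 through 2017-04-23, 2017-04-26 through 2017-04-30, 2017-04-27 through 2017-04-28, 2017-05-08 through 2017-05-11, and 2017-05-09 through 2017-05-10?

After merging, the occupied span is 2017-04-16 through 2017-04-21, 2017-04-23 through 2017-04-23, 2017-04-26 through 2017-04-30, 2017-05-08 through 2017-05-11.
Uncovered inside 2017-05-03 through 2017-05-04: 2017-05-03 through 2017-05-04.

2017-05-03 through 2017-05-04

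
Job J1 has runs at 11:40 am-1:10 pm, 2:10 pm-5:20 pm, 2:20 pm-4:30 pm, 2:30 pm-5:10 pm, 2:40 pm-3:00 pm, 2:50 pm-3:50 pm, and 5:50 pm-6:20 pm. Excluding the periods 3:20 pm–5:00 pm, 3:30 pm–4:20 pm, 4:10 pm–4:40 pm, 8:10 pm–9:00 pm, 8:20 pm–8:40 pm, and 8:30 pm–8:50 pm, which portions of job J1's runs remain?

A, merged: 11:40 am-1:10 pm, 2:10 pm-5:20 pm, 5:50 pm-6:20 pm.
B, merged: 3:20 pm-5:00 pm, 8:10 pm-9:00 pm.
11:40 am-1:10 pm: no B overlap → unchanged.
2:10 pm-5:20 pm minus B → 2:10 pm-3:20 pm, 5:00 pm-5:20 pm.
5:50 pm-6:20 pm: no B overlap → unchanged.

11:40 am-1:10 pm, 2:10 pm-3:20 pm, 5:00 pm-5:20 pm, 5:50 pm-6:20 pm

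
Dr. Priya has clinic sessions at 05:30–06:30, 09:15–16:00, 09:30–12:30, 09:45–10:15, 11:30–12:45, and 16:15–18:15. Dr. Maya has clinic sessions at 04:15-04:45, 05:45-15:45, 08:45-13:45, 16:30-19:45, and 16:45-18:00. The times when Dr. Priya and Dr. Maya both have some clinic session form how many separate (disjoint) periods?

A, merged: 05:30–06:30, 09:15–16:00, 16:15–18:15.
B, merged: 04:15–04:45, 05:45–15:45, 16:30–19:45.
A ∩ B = 05:45–06:30, 09:15–15:45, 16:30–18:15.
That is 3 disjoint pieces.

3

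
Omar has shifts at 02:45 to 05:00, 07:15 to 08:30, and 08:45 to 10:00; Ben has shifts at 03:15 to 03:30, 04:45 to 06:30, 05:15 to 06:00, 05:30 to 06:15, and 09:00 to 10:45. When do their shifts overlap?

03:15-03:30, 04:45-05:00, 09:00-10:00

Merge the second list: 03:15-03:30, 04:45-06:30, 09:00-10:45.
02:45-05:00 overlaps B on 03:15-03:30, 04:45-05:00.
07:15-08:30 falls entirely outside B.
08:45-10:00 overlaps B on 09:00-10:00.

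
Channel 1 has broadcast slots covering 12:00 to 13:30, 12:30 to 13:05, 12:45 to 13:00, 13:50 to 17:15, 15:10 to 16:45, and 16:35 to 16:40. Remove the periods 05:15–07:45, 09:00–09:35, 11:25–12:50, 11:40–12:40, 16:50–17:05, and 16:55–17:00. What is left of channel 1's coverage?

12:50–13:30, 13:50–16:50, 17:05–17:15

Merge the first list: 12:00–13:30, 13:50–17:15.
Merge the second list: 05:15–07:45, 09:00–09:35, 11:25–12:50, 16:50–17:05.
12:00–13:30 \ B = 12:50–13:30.
13:50–17:15 \ B = 13:50–16:50, 17:05–17:15.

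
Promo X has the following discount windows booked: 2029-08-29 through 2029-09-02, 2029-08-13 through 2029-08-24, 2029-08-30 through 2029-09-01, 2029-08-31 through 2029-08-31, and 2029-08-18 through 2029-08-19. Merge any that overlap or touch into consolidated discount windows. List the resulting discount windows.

Sort by start: 2029-08-13 through 2029-08-24, 2029-08-18 through 2029-08-19, 2029-08-29 through 2029-09-02, 2029-08-30 through 2029-09-01, 2029-08-31 through 2029-08-31.
2029-08-18 through 2029-08-19 overlaps/touches 2029-08-13 through 2029-08-24 → extend to 2029-08-13 through 2029-08-24.
2029-08-29 through 2029-09-02 is disjoint → start new block.
2029-08-30 through 2029-09-01 overlaps/touches 2029-08-29 through 2029-09-02 → extend to 2029-08-29 through 2029-09-02.
2029-08-31 through 2029-08-31 overlaps/touches 2029-08-29 through 2029-09-02 → extend to 2029-08-29 through 2029-09-02.

2029-08-13 through 2029-08-24, 2029-08-29 through 2029-09-02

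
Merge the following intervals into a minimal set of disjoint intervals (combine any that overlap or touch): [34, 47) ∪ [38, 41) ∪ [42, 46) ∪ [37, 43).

Sort by start: [34, 47), [37, 43), [38, 41), [42, 46).
[37, 43) overlaps/touches [34, 47) → extend to [34, 47).
[38, 41) overlaps/touches [34, 47) → extend to [34, 47).
[42, 46) overlaps/touches [34, 47) → extend to [34, 47).

[34, 47)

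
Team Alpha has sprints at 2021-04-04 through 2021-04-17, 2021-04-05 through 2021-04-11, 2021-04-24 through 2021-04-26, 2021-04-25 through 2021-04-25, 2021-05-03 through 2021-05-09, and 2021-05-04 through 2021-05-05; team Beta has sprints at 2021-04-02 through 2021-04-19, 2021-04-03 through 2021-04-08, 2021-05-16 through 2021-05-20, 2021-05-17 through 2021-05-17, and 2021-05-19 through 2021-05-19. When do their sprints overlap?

2021-04-04 through 2021-04-17

A, merged: 2021-04-04 through 2021-04-17, 2021-04-24 through 2021-04-26, 2021-05-03 through 2021-05-09.
B, merged: 2021-04-02 through 2021-04-19, 2021-05-16 through 2021-05-20.
2021-04-04 through 2021-04-17 meets the second set on 2021-04-04 through 2021-04-17.
2021-04-24 through 2021-04-26: no overlap with the second set.
2021-05-03 through 2021-05-09: no overlap with the second set.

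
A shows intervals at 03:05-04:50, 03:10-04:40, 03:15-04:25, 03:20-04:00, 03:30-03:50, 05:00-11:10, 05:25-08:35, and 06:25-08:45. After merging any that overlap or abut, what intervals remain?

03:05-04:50, 05:00-11:10

03:10-04:40 overlaps/touches 03:05-04:50 → extend to 03:05-04:50.
03:15-04:25 overlaps/touches 03:05-04:50 → extend to 03:05-04:50.
03:20-04:00 overlaps/touches 03:05-04:50 → extend to 03:05-04:50.
03:30-03:50 overlaps/touches 03:05-04:50 → extend to 03:05-04:50.
05:00-11:10 is disjoint → start new block.
05:25-08:35 overlaps/touches 05:00-11:10 → extend to 05:00-11:10.
06:25-08:45 overlaps/touches 05:00-11:10 → extend to 05:00-11:10.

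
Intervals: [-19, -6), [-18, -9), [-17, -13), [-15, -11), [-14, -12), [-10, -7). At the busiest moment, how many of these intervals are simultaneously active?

Walk the sorted start/end points keeping a running depth.
The depth first hits 5 at -14.

5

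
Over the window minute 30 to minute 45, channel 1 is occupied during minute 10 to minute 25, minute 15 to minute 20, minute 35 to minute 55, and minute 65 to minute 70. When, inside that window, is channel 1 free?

minute 30 to minute 35

The merged coverage is minute 10 to minute 25, minute 35 to minute 55, minute 65 to minute 70.
Uncovered inside minute 30 to minute 45: minute 30 to minute 35.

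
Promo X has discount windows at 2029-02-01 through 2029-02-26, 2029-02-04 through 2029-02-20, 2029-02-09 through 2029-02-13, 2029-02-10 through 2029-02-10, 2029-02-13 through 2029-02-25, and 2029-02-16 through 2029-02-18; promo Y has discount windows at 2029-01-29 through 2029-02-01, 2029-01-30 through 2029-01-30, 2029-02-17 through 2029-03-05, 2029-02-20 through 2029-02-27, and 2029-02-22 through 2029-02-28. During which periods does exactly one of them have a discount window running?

First set merges to 2029-02-01 through 2029-02-26.
Second set merges to 2029-01-29 through 2029-02-01, 2029-02-17 through 2029-03-05.
Only in the first: 2029-02-02 through 2029-02-16.
Only in the second: 2029-01-29 through 2029-01-31, 2029-02-27 through 2029-03-05.
Together these are the periods covered by exactly one.

2029-01-29 through 2029-01-31, 2029-02-02 through 2029-02-16, 2029-02-27 through 2029-03-05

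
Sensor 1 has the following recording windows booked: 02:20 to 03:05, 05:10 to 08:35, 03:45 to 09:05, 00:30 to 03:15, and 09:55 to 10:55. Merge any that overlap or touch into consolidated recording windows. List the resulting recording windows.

00:30–03:15, 03:45–09:05, 09:55–10:55

Sort by start: 00:30–03:15, 02:20–03:05, 03:45–09:05, 05:10–08:35, 09:55–10:55.
02:20–03:05 overlaps/touches 00:30–03:15 → extend to 00:30–03:15.
03:45–09:05 is disjoint → start new block.
05:10–08:35 overlaps/touches 03:45–09:05 → extend to 03:45–09:05.
09:55–10:55 is disjoint → start new block.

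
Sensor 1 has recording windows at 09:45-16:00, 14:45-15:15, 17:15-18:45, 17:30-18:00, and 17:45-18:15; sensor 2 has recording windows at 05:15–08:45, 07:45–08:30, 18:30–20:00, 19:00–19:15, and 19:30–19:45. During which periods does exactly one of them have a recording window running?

A, merged: 09:45-16:00, 17:15-18:45.
B, merged: 05:15-08:45, 18:30-20:00.
A \ B = 09:45-16:00, 17:15-18:30.
B \ A = 05:15-08:45, 18:45-20:00.
Union of the two gives the symmetric difference.

05:15-08:45, 09:45-16:00, 17:15-18:30, 18:45-20:00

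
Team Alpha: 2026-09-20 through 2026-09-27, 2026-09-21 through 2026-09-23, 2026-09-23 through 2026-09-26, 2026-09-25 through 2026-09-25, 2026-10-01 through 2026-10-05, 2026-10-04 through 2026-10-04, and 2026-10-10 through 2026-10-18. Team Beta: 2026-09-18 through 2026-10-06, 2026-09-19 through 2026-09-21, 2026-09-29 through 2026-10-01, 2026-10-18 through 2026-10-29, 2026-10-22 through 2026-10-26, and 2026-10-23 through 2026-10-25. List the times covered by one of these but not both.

Merge the first list: 2026-09-20 through 2026-09-27, 2026-10-01 through 2026-10-05, 2026-10-10 through 2026-10-18.
Merge the second list: 2026-09-18 through 2026-10-06, 2026-10-18 through 2026-10-29.
Only in the first: 2026-10-10 through 2026-10-17.
Only in the second: 2026-09-18 through 2026-09-19, 2026-09-28 through 2026-09-30, 2026-10-06 through 2026-10-06, 2026-10-19 through 2026-10-29.
Together these are the periods covered by exactly one.

2026-09-18 through 2026-09-19, 2026-09-28 through 2026-09-30, 2026-10-06 through 2026-10-06, 2026-10-10 through 2026-10-17, 2026-10-19 through 2026-10-29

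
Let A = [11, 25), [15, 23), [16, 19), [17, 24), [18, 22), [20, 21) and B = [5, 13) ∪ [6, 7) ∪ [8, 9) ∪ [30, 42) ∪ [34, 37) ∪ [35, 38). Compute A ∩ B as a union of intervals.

First set merges to [11, 25).
Second set merges to [5, 13), [30, 42).
[11, 25) meets the second set on [11, 13).

[11, 13)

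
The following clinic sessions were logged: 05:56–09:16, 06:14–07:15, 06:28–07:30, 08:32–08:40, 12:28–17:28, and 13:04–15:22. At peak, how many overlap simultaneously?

3

Sweep endpoints in order; track running count of active intervals.
Peak of 3 reached at 06:28.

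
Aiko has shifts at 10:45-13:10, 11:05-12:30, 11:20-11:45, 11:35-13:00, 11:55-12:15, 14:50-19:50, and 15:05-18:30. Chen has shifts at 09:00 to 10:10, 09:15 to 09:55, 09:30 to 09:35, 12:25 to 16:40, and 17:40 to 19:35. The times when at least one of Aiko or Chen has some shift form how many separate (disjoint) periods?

Merge the first list: 10:45–13:10, 14:50–19:50.
Merge the second list: 09:00–10:10, 12:25–16:40, 17:40–19:35.
A ∪ B = 09:00–10:10, 10:45–19:50.
That is 2 disjoint pieces.

2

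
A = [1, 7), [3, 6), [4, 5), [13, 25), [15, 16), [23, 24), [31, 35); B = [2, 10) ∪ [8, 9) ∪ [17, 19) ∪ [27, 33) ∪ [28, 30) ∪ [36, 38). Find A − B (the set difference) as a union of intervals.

[1, 2) ∪ [13, 17) ∪ [19, 25) ∪ [33, 35)

Merge the first list: [1, 7), [13, 25), [31, 35).
Merge the second list: [2, 10), [17, 19), [27, 33), [36, 38).
[1, 7) minus B → [1, 2).
[13, 25) minus B → [13, 17), [19, 25).
[31, 35) minus B → [33, 35).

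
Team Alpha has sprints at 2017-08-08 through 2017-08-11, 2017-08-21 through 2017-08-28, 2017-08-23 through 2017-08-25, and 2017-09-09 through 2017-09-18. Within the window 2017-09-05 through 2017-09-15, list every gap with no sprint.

2017-09-05 through 2017-09-08

Covered (merged): 2017-08-08 through 2017-08-11, 2017-08-21 through 2017-08-28, 2017-09-09 through 2017-09-18.
Complement within 2017-09-05 through 2017-09-15: 2017-09-05 through 2017-09-08.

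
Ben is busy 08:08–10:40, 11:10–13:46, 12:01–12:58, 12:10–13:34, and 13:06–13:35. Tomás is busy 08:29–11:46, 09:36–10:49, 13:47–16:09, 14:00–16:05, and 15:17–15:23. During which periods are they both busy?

Merge the first list: 08:08-10:40, 11:10-13:46.
Merge the second list: 08:29-11:46, 13:47-16:09.
08:08-10:40 overlaps B on 08:29-10:40.
11:10-13:46 overlaps B on 11:10-11:46.

08:29-10:40, 11:10-11:46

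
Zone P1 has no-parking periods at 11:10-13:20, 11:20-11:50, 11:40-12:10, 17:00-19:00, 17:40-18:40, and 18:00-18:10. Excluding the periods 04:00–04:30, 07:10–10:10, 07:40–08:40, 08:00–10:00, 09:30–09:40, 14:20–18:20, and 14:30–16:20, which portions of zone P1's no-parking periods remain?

11:10–13:20, 18:20–19:00

First set merges to 11:10–13:20, 17:00–19:00.
Second set merges to 04:00–04:30, 07:10–10:10, 14:20–18:20.
11:10–13:20: nothing removed.
17:00–19:00 \ B = 18:20–19:00.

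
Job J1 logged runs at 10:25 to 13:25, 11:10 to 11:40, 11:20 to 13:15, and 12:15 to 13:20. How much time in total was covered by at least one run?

3 h

Merged: 10:25–13:25.
Length: 3 h.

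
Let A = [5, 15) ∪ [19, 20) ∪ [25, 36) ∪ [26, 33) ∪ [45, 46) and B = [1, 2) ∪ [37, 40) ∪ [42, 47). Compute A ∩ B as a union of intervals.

A, merged: [5, 15), [19, 20), [25, 36), [45, 46).
[5, 15) meets no B interval.
[19, 20) meets no B interval.
[25, 36) meets no B interval.
[45, 46) ∩ B → [45, 46).

[45, 46)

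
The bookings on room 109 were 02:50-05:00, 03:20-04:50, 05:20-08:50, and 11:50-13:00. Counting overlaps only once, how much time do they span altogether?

Merged: 02:50–05:00, 05:20–08:50, 11:50–13:00.
Lengths: 2 h 10 min + 3 h 30 min + 1 h 10 min = 6 h 50 min.

6 h 50 min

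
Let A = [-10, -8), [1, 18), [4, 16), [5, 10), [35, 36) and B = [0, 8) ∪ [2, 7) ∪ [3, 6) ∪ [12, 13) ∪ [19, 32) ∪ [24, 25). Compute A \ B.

A, merged: [-10, -8), [1, 18), [35, 36).
B, merged: [0, 8), [12, 13), [19, 32).
[-10, -8) is untouched.
[1, 18) with B removed leaves [8, 12), [13, 18).
[35, 36) is untouched.

[-10, -8) ∪ [8, 12) ∪ [13, 18) ∪ [35, 36)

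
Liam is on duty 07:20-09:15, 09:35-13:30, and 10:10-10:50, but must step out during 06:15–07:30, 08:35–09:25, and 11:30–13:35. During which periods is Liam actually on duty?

Merge the first list: 07:20–09:15, 09:35–13:30.
07:20–09:15 \ B = 07:30–08:35.
09:35–13:30 \ B = 09:35–11:30.

07:30–08:35, 09:35–11:30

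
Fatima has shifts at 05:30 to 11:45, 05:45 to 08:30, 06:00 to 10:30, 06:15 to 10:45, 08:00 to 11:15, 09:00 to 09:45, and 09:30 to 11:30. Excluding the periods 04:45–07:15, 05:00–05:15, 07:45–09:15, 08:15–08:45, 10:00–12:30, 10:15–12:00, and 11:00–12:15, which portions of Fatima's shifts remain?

07:15–07:45, 09:15–10:00

A, merged: 05:30–11:45.
B, merged: 04:45–07:15, 07:45–09:15, 10:00–12:30.
05:30–11:45 with B removed leaves 07:15–07:45, 09:15–10:00.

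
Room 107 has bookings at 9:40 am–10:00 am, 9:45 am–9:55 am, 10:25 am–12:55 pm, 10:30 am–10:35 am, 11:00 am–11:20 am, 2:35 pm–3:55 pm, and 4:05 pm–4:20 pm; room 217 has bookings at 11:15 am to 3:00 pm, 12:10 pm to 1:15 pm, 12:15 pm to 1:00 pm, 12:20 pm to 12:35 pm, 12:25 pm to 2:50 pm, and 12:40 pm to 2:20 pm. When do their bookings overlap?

11:15 am–12:55 pm, 2:35 pm–3:00 pm

First set merges to 9:40 am–10:00 am, 10:25 am–12:55 pm, 2:35 pm–3:55 pm, 4:05 pm–4:20 pm.
Second set merges to 11:15 am–3:00 pm.
9:40 am–10:00 am falls entirely outside B.
10:25 am–12:55 pm overlaps B on 11:15 am–12:55 pm.
2:35 pm–3:55 pm overlaps B on 2:35 pm–3:00 pm.
4:05 pm–4:20 pm falls entirely outside B.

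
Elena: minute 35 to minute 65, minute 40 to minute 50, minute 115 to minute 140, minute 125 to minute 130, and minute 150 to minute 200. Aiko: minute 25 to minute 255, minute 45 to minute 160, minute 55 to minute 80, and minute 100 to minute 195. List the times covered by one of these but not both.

minute 25 to minute 35, minute 65 to minute 115, minute 140 to minute 150, minute 200 to minute 255

Merge the first list: minute 35 to minute 65, minute 115 to minute 140, minute 150 to minute 200.
Merge the second list: minute 25 to minute 255.
A but not B: none.
B but not A: minute 25 to minute 35, minute 65 to minute 115, minute 140 to minute 150, minute 200 to minute 255.
Combining gives A △ B.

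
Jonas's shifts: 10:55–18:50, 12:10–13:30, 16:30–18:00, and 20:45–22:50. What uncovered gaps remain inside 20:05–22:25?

20:05–20:45

Covered (merged): 10:55–18:50, 20:45–22:50.
Gaps within 20:05–22:25: 20:05–20:45.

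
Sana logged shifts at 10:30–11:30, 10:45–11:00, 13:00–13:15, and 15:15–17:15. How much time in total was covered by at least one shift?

3 h 15 min

Merged: 10:30–11:30, 13:00–13:15, 15:15–17:15.
Lengths: 1 h + 15 min + 2 h = 3 h 15 min.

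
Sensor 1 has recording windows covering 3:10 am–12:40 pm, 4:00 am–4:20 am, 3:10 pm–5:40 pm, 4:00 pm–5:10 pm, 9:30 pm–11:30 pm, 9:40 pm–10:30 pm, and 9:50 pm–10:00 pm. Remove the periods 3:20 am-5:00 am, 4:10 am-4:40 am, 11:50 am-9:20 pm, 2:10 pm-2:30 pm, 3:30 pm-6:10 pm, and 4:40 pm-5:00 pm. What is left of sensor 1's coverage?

3:10 am–3:20 am, 5:00 am–11:50 am, 9:30 pm–11:30 pm

Merge the first list: 3:10 am–12:40 pm, 3:10 pm–5:40 pm, 9:30 pm–11:30 pm.
Merge the second list: 3:20 am–5:00 am, 11:50 am–9:20 pm.
3:10 am–12:40 pm minus B → 3:10 am–3:20 am, 5:00 am–11:50 am.
3:10 pm–5:40 pm: fully covered by B → removed.
9:30 pm–11:30 pm: no B overlap → unchanged.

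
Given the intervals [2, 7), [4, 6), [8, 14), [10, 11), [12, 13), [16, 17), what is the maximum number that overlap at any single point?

Sweep endpoints in order; track running count of active intervals.
Peak of 2 reached at 4.

2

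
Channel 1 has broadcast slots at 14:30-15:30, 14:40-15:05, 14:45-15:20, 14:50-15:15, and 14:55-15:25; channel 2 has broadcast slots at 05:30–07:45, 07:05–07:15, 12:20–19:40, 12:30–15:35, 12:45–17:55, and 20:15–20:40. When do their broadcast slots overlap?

A, merged: 14:30-15:30.
B, merged: 05:30-07:45, 12:20-19:40, 20:15-20:40.
14:30-15:30 meets the second set on 14:30-15:30.

14:30-15:30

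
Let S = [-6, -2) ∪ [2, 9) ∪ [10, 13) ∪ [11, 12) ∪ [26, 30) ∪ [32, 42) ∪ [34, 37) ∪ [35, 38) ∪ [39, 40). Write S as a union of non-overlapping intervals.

[-6, -2) ∪ [2, 9) ∪ [10, 13) ∪ [26, 30) ∪ [32, 42)

[2, 9) is disjoint → start new block.
[10, 13) is disjoint → start new block.
[11, 12) overlaps/touches [10, 13) → extend to [10, 13).
[26, 30) is disjoint → start new block.
[32, 42) is disjoint → start new block.
[34, 37) overlaps/touches [32, 42) → extend to [32, 42).
[35, 38) overlaps/touches [32, 42) → extend to [32, 42).
[39, 40) overlaps/touches [32, 42) → extend to [32, 42).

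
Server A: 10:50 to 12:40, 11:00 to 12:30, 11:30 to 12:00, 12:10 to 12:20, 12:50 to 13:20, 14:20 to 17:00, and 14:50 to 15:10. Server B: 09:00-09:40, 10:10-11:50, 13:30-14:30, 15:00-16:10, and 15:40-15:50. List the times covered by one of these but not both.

First set merges to 10:50–12:40, 12:50–13:20, 14:20–17:00.
Second set merges to 09:00–09:40, 10:10–11:50, 13:30–14:30, 15:00–16:10.
Only in the first: 11:50–12:40, 12:50–13:20, 14:30–15:00, 16:10–17:00.
Only in the second: 09:00–09:40, 10:10–10:50, 13:30–14:20.
Together these are the periods covered by exactly one.

09:00–09:40, 10:10–10:50, 11:50–12:40, 12:50–13:20, 13:30–14:20, 14:30–15:00, 16:10–17:00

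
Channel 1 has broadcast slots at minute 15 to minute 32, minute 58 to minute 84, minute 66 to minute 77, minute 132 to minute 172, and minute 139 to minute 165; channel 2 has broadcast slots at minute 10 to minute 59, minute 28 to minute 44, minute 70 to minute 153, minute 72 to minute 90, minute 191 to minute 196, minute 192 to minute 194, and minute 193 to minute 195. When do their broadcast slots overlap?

minute 15 to minute 32, minute 58 to minute 59, minute 70 to minute 84, minute 132 to minute 153

First set merges to minute 15 to minute 32, minute 58 to minute 84, minute 132 to minute 172.
Second set merges to minute 10 to minute 59, minute 70 to minute 153, minute 191 to minute 196.
minute 15 to minute 32 meets the second set on minute 15 to minute 32.
minute 58 to minute 84 meets the second set on minute 58 to minute 59, minute 70 to minute 84.
minute 132 to minute 172 meets the second set on minute 132 to minute 153.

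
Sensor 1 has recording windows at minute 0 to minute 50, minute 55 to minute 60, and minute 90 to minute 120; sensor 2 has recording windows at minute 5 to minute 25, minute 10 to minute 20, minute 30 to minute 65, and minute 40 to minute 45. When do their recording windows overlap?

minute 5 to minute 25, minute 30 to minute 50, minute 55 to minute 60

Second set merges to minute 5 to minute 25, minute 30 to minute 65.
minute 0 to minute 50 overlaps B on minute 5 to minute 25, minute 30 to minute 50.
minute 55 to minute 60 overlaps B on minute 55 to minute 60.
minute 90 to minute 120 falls entirely outside B.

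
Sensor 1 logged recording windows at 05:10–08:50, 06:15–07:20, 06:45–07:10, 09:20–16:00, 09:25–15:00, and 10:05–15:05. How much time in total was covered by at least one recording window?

10 h 20 min

Merged: 05:10–08:50, 09:20–16:00.
Lengths: 3 h 40 min + 6 h 40 min = 10 h 20 min.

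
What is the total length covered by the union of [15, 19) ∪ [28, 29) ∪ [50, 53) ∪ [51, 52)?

8

Merged: [15, 19), [28, 29), [50, 53).
Lengths: 4 + 1 + 3 = 8.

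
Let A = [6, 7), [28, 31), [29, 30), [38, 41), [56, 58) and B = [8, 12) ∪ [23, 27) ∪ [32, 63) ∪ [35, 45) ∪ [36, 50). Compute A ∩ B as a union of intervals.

A, merged: [6, 7), [28, 31), [38, 41), [56, 58).
B, merged: [8, 12), [23, 27), [32, 63).
[6, 7): no overlap with the second set.
[28, 31): no overlap with the second set.
[38, 41) meets the second set on [38, 41).
[56, 58) meets the second set on [56, 58).

[38, 41) ∪ [56, 58)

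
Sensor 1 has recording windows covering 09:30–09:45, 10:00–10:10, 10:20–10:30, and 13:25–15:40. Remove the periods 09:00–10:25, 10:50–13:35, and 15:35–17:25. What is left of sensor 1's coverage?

10:25–10:30, 13:35–15:35

09:30–09:45: fully covered by B → removed.
10:00–10:10: fully covered by B → removed.
10:20–10:30 minus B → 10:25–10:30.
13:25–15:40 minus B → 13:35–15:35.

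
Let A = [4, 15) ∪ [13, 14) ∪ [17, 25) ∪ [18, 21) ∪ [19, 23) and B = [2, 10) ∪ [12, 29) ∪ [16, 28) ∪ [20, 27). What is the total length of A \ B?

2

A, merged: [4, 15), [17, 25).
B, merged: [2, 10), [12, 29).
A \ B = [10, 12).
Total: 2.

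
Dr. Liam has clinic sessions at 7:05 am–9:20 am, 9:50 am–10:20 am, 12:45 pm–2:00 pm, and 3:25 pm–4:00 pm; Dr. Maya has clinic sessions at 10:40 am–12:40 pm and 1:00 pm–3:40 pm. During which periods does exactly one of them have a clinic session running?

A but not B: 7:05 am-9:20 am, 9:50 am-10:20 am, 12:45 pm-1:00 pm, 3:40 pm-4:00 pm.
B but not A: 10:40 am-12:40 pm, 2:00 pm-3:25 pm.
Combining gives A △ B.

7:05 am-9:20 am, 9:50 am-10:20 am, 10:40 am-12:40 pm, 12:45 pm-1:00 pm, 2:00 pm-3:25 pm, 3:40 pm-4:00 pm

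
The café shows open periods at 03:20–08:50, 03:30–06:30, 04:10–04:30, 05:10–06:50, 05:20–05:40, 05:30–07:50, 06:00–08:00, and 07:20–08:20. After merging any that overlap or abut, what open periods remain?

03:30–06:30 overlaps/touches 03:20–08:50 → extend to 03:20–08:50.
04:10–04:30 overlaps/touches 03:20–08:50 → extend to 03:20–08:50.
05:10–06:50 overlaps/touches 03:20–08:50 → extend to 03:20–08:50.
05:20–05:40 overlaps/touches 03:20–08:50 → extend to 03:20–08:50.
05:30–07:50 overlaps/touches 03:20–08:50 → extend to 03:20–08:50.
06:00–08:00 overlaps/touches 03:20–08:50 → extend to 03:20–08:50.
07:20–08:20 overlaps/touches 03:20–08:50 → extend to 03:20–08:50.

03:20–08:50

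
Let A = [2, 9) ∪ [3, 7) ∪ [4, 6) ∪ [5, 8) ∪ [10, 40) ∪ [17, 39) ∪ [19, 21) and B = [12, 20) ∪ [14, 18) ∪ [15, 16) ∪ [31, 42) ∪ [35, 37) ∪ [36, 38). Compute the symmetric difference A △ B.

Merge the first list: [2, 9), [10, 40).
Merge the second list: [12, 20), [31, 42).
A but not B: [2, 9), [10, 12), [20, 31).
B but not A: [40, 42).
Combining gives A △ B.

[2, 9) ∪ [10, 12) ∪ [20, 31) ∪ [40, 42)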